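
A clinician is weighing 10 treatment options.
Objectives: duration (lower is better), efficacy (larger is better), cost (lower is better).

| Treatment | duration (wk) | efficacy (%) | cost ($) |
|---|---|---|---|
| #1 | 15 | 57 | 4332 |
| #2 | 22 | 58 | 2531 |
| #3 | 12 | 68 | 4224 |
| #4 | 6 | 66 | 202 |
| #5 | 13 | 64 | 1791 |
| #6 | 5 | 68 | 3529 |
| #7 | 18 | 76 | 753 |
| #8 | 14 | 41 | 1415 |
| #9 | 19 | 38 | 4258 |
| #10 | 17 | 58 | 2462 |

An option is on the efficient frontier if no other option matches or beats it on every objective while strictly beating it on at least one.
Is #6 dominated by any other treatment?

#1: worse on duration (15 vs 5).
#2: worse on duration (22 vs 5).
#3: worse on duration (12 vs 5).
#4: worse on duration (6 vs 5).
#5: worse on duration (13 vs 5).
#7: worse on duration (18 vs 5).
#8: worse on duration (14 vs 5).
#9: worse on duration (19 vs 5).
#10: worse on duration (17 vs 5).
No option is at least as good as #6 on every objective and strictly better on one.

No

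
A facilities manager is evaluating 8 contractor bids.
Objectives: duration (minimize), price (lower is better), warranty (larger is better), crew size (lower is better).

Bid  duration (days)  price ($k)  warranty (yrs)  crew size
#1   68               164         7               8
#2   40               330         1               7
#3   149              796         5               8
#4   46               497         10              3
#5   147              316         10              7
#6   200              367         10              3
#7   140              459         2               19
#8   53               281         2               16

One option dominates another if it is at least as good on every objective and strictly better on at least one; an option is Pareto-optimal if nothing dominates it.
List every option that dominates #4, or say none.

none

#1: worse on duration (68 vs 46).
#2: worse on warranty (1 vs 10).
#3: worse on duration (149 vs 46).
#5: worse on duration (147 vs 46).
#6: worse on duration (200 vs 46).
#7: worse on duration (140 vs 46).
#8: worse on duration (53 vs 46).
No option dominates #4.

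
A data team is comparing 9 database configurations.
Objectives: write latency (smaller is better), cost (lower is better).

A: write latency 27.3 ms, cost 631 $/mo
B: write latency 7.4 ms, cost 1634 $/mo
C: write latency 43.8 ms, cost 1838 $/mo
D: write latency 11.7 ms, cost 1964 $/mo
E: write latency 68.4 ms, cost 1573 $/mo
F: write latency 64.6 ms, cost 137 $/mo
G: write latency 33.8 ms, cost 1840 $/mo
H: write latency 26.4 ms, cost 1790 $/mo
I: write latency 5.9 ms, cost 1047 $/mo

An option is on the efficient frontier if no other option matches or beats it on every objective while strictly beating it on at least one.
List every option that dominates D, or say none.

B: write latency 7.4≤11.7, cost 1634≤1964 — dominates D.
I: write latency 5.9≤11.7, cost 1047≤1964 — dominates D.
Others (A, C, E, F, G, H) are each worse than D on at least one objective.

B, I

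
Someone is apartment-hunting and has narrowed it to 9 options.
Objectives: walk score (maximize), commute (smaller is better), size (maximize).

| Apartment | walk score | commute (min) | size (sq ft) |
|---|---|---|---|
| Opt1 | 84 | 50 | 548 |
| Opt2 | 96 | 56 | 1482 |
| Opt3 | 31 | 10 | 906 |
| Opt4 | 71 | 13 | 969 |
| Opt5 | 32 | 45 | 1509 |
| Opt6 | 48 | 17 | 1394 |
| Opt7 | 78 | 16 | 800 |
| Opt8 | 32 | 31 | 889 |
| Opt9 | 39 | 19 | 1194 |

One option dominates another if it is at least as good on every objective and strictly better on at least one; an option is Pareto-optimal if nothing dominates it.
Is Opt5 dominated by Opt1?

No

Opt1 vs Opt5: Opt1 is worse on commute (50 vs 45), so it does not dominate Opt5.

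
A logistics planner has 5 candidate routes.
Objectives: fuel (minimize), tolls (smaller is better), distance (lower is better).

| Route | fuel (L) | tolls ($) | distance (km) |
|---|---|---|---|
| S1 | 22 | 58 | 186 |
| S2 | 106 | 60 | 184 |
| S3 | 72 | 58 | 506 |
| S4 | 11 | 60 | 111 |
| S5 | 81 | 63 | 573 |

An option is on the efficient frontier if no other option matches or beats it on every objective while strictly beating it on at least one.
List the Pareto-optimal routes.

S1: not dominated.
S2: dominated by S4 (fuel 11≤106, tolls 60≤60, distance 111≤184).
S3: dominated by S1 (fuel 22≤72, tolls 58≤58, distance 186≤506).
S4: not dominated (best fuel).
S5: dominated by S1 (fuel 22≤81, tolls 58≤63, distance 186≤573).

S1, S4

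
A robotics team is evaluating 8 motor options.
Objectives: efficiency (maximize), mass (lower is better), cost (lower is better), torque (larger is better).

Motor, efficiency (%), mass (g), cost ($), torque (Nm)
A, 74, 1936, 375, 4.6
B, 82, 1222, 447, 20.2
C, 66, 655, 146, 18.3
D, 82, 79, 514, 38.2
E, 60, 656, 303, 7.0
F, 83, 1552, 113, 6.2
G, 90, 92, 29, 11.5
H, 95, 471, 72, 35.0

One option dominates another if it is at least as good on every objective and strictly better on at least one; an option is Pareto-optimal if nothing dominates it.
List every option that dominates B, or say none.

H: efficiency 95≥82, mass 471≤1222, cost 72≤447, torque 35.0≥20.2 — dominates B.
Others (A, C, D, E, F, G) are each worse than B on at least one objective.

H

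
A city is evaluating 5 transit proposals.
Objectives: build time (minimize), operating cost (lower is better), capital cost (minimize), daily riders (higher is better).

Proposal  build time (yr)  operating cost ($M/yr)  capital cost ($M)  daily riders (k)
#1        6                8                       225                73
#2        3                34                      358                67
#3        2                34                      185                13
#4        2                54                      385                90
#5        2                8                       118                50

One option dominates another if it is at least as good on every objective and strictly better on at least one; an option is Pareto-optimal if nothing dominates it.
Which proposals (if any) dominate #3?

#5: build time 2≤2, operating cost 8≤34, capital cost 118≤185, daily riders 50≥13 — dominates #3.
Others (#1, #2, #4) are each worse than #3 on at least one objective.

#5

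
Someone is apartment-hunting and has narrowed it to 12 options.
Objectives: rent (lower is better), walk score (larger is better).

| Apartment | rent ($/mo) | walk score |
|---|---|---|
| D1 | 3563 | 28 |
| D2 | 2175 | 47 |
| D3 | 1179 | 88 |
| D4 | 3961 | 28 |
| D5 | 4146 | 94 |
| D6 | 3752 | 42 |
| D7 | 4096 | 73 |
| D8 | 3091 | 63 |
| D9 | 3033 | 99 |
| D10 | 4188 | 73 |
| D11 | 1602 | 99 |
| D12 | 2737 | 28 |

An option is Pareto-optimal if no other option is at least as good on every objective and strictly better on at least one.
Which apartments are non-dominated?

D3, D11

D1: dominated by D2 (rent 2175≤3563, walk score 47≥28).
D2: dominated by D3 (rent 1179≤2175, walk score 88≥47).
D3: not dominated (best rent).
D4: dominated by D1 (rent 3563≤3961, walk score 28≥28).
D5: dominated by D9 (rent 3033≤4146, walk score 99≥94).
D6: dominated by D2 (rent 2175≤3752, walk score 47≥42).
D7: dominated by D3 (rent 1179≤4096, walk score 88≥73).
D8: dominated by D3 (rent 1179≤3091, walk score 88≥63).
D9: dominated by D11 (rent 1602≤3033, walk score 99≥99).
D10: dominated by D3 (rent 1179≤4188, walk score 88≥73).
D11: not dominated.
D12: dominated by D2 (rent 2175≤2737, walk score 47≥28).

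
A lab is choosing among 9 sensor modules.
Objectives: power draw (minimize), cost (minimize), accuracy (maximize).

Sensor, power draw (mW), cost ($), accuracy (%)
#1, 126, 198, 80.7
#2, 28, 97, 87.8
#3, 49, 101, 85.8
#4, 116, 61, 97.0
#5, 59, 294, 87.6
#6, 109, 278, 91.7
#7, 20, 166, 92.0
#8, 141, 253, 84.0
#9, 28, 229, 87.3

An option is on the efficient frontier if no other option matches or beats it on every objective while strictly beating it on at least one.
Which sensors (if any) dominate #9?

#2: power draw 28≤28, cost 97≤229, accuracy 87.8≥87.3 — dominates #9.
#7: power draw 20≤28, cost 166≤229, accuracy 92.0≥87.3 — dominates #9.
Others (#1, #3, #4, #5, #6, #8) are each worse than #9 on at least one objective.

#2, #7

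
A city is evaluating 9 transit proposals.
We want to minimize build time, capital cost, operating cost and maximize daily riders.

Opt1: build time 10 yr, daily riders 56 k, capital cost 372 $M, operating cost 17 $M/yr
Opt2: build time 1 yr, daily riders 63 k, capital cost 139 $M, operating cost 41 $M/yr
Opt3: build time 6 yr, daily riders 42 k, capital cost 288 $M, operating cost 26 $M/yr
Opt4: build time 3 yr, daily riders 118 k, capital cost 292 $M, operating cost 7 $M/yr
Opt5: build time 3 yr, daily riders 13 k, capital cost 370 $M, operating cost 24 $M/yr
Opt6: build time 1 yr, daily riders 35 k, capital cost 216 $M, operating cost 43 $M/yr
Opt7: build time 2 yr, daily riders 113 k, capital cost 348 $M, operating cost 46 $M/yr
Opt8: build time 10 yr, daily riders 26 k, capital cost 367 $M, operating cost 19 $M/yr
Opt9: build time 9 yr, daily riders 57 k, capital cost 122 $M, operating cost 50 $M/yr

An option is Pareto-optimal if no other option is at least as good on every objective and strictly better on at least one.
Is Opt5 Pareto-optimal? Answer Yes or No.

Opt4 vs Opt5: build time 3≤3, daily riders 118≥13, capital cost 292≤370, operating cost 7≤24 — Opt4 is at least as good on every objective and strictly better on at least one, so Opt4 dominates Opt5.

No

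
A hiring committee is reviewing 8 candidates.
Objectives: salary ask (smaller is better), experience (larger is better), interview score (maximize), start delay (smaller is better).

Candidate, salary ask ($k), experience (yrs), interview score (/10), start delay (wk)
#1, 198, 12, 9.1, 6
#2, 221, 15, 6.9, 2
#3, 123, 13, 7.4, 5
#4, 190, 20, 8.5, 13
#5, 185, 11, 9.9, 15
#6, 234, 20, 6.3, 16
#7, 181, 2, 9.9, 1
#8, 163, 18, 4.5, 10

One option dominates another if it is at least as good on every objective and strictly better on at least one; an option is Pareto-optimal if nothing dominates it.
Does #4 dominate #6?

Yes

#4 vs #6: salary ask 190≤234, experience 20≥20, interview score 8.5≥6.3, start delay 13≤16 — #4 is at least as good on every objective with at least one strict improvement.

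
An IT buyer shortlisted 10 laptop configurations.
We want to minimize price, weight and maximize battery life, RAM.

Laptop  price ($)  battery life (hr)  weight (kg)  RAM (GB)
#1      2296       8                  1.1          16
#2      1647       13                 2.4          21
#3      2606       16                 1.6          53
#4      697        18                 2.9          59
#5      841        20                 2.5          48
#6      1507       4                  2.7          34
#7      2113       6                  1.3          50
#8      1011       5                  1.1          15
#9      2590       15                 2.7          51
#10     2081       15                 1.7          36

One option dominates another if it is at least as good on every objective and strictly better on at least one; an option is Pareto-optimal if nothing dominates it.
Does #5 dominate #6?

#5 vs #6: price 841≤1507, battery life 20≥4, weight 2.5≤2.7, RAM 48≥34 — #5 is at least as good on every objective with at least one strict improvement.

Yes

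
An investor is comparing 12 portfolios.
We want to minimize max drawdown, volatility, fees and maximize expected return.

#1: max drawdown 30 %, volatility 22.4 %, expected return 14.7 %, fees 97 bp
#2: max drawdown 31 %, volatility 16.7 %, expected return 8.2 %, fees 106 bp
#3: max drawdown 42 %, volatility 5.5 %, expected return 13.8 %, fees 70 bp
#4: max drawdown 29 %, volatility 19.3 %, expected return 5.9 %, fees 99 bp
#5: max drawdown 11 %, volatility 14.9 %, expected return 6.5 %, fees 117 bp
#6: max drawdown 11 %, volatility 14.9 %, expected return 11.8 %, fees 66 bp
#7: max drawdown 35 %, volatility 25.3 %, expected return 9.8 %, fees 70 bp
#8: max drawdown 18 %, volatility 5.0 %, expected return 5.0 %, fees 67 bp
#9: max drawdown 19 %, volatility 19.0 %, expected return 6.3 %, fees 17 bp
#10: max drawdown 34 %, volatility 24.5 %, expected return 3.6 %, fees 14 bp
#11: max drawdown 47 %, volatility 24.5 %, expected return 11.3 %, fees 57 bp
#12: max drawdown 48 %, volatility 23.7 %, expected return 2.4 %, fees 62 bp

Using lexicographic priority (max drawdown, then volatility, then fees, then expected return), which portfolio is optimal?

First minimize max drawdown: best is 11, kept {#5, #6}.
Then minimize volatility: best is 14.9, kept {#5, #6}.
Then minimize fees: best is 66, kept {#6}.

#6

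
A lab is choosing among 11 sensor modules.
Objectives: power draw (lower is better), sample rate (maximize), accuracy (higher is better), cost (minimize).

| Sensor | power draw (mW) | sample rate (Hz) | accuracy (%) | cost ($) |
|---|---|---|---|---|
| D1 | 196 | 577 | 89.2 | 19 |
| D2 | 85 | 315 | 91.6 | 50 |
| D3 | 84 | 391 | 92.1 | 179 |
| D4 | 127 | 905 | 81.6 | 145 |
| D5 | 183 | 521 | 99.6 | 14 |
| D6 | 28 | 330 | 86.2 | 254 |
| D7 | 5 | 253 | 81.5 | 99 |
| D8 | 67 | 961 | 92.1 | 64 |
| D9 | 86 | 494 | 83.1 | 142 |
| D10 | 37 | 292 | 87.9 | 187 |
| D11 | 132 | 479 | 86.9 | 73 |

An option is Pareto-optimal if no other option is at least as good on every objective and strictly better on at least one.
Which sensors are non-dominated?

D1, D2, D5, D6, D7, D8, D10

D1: not dominated.
D2: not dominated.
D3: dominated by D8 (power draw 67≤84, sample rate 961≥391, accuracy 92.1≥92.1, cost 64≤179).
D4: dominated by D8 (power draw 67≤127, sample rate 961≥905, accuracy 92.1≥81.6, cost 64≤145).
D5: not dominated (best accuracy).
D6: not dominated.
D7: not dominated (best power draw).
D8: not dominated (best sample rate).
D9: dominated by D8 (power draw 67≤86, sample rate 961≥494, accuracy 92.1≥83.1, cost 64≤142).
D10: not dominated.
D11: dominated by D8 (power draw 67≤132, sample rate 961≥479, accuracy 92.1≥86.9, cost 64≤73).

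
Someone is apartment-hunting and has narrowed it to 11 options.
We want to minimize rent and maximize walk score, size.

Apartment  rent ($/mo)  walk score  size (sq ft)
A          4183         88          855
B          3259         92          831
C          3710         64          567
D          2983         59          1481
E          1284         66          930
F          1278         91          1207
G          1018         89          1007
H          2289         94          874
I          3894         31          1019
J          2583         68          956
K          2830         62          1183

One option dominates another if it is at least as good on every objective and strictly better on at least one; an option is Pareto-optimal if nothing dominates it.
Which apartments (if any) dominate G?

none

A: worse on rent (4183 vs 1018).
B: worse on rent (3259 vs 1018).
C: worse on rent (3710 vs 1018).
D: worse on rent (2983 vs 1018).
E: worse on rent (1284 vs 1018).
F: worse on rent (1278 vs 1018).
H: worse on rent (2289 vs 1018).
I: worse on rent (3894 vs 1018).
J: worse on rent (2583 vs 1018).
K: worse on rent (2830 vs 1018).
No option dominates G.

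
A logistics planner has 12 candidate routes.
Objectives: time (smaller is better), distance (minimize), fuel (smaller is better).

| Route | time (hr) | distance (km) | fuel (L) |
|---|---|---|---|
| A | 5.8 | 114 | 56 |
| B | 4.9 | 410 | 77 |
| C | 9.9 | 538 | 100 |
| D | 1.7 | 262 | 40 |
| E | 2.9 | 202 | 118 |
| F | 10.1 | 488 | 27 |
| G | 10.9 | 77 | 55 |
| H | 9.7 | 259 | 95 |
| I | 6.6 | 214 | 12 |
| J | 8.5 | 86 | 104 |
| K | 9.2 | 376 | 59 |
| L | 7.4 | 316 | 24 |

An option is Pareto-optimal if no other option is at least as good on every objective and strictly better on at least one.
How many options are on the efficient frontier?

6

A: not dominated.
B: dominated by D (time 1.7≤4.9, distance 262≤410, fuel 40≤77).
C: dominated by A (time 5.8≤9.9, distance 114≤538, fuel 56≤100).
D: not dominated (best time).
E: not dominated.
F: dominated by I (time 6.6≤10.1, distance 214≤488, fuel 12≤27).
G: not dominated (best distance).
H: dominated by A (time 5.8≤9.7, distance 114≤259, fuel 56≤95).
I: not dominated (best fuel).
J: not dominated.
K: dominated by A (time 5.8≤9.2, distance 114≤376, fuel 56≤59).
L: dominated by I (time 6.6≤7.4, distance 214≤316, fuel 12≤24).
Pareto-optimal: A, D, E, G, I, J → 6.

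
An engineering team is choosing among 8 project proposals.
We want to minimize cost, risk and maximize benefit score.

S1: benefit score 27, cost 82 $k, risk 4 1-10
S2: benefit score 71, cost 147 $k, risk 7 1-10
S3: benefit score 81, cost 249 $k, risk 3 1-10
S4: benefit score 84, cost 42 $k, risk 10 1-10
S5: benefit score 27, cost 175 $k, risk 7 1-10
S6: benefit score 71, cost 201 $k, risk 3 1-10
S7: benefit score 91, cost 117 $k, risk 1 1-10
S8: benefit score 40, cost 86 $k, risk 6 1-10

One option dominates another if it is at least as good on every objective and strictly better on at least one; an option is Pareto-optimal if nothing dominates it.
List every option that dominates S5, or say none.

S1: benefit score 27≥27, cost 82≤175, risk 4≤7 — dominates S5.
S2: benefit score 71≥27, cost 147≤175, risk 7≤7 — dominates S5.
S7: benefit score 91≥27, cost 117≤175, risk 1≤7 — dominates S5.
S8: benefit score 40≥27, cost 86≤175, risk 6≤7 — dominates S5.
Others (S3, S4, S6) are each worse than S5 on at least one objective.

S1, S2, S7, S8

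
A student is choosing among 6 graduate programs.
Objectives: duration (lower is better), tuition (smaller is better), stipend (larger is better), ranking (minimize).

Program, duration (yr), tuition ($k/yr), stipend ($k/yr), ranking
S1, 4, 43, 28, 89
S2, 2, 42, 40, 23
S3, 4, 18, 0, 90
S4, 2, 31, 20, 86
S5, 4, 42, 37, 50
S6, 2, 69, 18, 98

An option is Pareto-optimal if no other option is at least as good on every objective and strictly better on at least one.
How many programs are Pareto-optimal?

3

S1: dominated by S2 (duration 2≤4, tuition 42≤43, stipend 40≥28, ranking 23≤89).
S2: not dominated (best stipend).
S3: not dominated (best tuition).
S4: not dominated.
S5: dominated by S2 (duration 2≤4, tuition 42≤42, stipend 40≥37, ranking 23≤50).
S6: dominated by S2 (duration 2≤2, tuition 42≤69, stipend 40≥18, ranking 23≤98).
Pareto-optimal: S2, S3, S4 → 3.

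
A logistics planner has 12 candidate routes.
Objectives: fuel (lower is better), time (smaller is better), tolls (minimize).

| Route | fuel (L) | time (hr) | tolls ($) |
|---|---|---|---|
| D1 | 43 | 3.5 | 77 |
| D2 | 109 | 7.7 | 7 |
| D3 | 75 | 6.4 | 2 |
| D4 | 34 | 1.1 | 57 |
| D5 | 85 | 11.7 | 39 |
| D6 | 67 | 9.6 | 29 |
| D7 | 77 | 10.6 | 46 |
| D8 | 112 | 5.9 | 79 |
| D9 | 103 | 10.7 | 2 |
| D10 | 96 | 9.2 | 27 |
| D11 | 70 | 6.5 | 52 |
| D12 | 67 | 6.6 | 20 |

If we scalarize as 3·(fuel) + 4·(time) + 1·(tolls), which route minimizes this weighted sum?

D4

D1: 3·43 + 4·3.5 + 1·77 = 220.0
D2: 3·109 + 4·7.7 + 1·7 = 364.8
D3: 3·75 + 4·6.4 + 1·2 = 252.6
D4: 3·34 + 4·1.1 + 1·57 = 163.4
D5: 3·85 + 4·11.7 + 1·39 = 340.8
D6: 3·67 + 4·9.6 + 1·29 = 268.4
D7: 3·77 + 4·10.6 + 1·46 = 319.4
D8: 3·112 + 4·5.9 + 1·79 = 438.6
D9: 3·103 + 4·10.7 + 1·2 = 353.8
D10: 3·96 + 4·9.2 + 1·27 = 351.8
D11: 3·70 + 4·6.5 + 1·52 = 288.0
D12: 3·67 + 4·6.6 + 1·20 = 247.4
Lowest: D4 at 163.4.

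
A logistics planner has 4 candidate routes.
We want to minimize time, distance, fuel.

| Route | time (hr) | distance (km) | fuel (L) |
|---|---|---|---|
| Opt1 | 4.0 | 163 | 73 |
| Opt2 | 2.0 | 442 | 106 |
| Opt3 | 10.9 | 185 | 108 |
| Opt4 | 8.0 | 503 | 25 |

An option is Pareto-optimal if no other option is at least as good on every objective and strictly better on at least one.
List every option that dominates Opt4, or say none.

Opt1: worse on fuel (73 vs 25).
Opt2: worse on fuel (106 vs 25).
Opt3: worse on time (10.9 vs 8.0).
No option dominates Opt4.

none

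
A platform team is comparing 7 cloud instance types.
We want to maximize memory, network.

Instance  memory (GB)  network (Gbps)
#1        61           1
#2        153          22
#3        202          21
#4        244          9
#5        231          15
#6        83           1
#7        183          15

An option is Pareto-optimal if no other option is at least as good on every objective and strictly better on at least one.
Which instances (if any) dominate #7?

#3, #5

#3: memory 202≥183, network 21≥15 — dominates #7.
#5: memory 231≥183, network 15≥15 — dominates #7.
Others (#1, #2, #4, #6) are each worse than #7 on at least one objective.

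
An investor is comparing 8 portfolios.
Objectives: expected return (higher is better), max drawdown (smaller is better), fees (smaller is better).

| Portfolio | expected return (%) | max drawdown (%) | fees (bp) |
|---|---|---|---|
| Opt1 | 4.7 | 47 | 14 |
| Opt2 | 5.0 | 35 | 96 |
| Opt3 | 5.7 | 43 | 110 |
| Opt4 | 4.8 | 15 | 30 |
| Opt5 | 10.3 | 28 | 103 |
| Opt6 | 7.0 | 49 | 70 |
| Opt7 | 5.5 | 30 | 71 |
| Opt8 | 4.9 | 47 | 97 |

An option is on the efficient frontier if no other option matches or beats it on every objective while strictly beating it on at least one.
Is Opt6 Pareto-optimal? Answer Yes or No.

Opt1: worse on expected return (4.7 vs 7.0).
Opt2: worse on expected return (5.0 vs 7.0).
Opt3: worse on expected return (5.7 vs 7.0).
Opt4: worse on expected return (4.8 vs 7.0).
Opt5: worse on fees (103 vs 70).
Opt7: worse on expected return (5.5 vs 7.0).
Opt8: worse on expected return (4.9 vs 7.0).
No option is at least as good as Opt6 on every objective and strictly better on one.

Yes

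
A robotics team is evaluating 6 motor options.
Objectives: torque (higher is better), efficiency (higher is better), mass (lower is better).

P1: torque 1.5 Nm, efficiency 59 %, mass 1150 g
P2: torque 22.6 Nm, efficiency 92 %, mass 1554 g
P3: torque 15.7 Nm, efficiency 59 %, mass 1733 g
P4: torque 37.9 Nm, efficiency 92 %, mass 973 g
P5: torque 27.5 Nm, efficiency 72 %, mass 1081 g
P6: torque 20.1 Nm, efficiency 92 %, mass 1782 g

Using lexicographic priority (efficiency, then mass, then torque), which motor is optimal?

First maximize efficiency: best is 92, kept {P2, P4, P6}.
Then minimize mass: best is 973, kept {P4}.

P4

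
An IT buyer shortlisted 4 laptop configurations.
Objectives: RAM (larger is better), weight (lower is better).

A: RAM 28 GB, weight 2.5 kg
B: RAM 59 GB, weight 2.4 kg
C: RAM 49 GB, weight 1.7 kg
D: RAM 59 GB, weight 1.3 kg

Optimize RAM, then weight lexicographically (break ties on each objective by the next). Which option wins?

D

First maximize RAM: best is 59, kept {B, D}.
Then minimize weight: best is 1.3, kept {D}.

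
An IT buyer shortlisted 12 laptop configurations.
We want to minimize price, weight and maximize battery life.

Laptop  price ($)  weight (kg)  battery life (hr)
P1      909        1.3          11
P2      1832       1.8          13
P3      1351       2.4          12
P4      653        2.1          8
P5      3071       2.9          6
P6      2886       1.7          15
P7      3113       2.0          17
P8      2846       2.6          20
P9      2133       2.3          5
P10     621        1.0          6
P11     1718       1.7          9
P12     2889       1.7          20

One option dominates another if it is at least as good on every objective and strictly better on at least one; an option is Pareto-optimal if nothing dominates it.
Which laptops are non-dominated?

P1: not dominated.
P2: not dominated.
P3: not dominated.
P4: not dominated.
P5: dominated by P1 (price 909≤3071, weight 1.3≤2.9, battery life 11≥6).
P6: not dominated.
P7: dominated by P12 (price 2889≤3113, weight 1.7≤2.0, battery life 20≥17).
P8: not dominated.
P9: dominated by P1 (price 909≤2133, weight 1.3≤2.3, battery life 11≥5).
P10: not dominated (best price).
P11: dominated by P1 (price 909≤1718, weight 1.3≤1.7, battery life 11≥9).
P12: not dominated.

P1, P2, P3, P4, P6, P8, P10, P12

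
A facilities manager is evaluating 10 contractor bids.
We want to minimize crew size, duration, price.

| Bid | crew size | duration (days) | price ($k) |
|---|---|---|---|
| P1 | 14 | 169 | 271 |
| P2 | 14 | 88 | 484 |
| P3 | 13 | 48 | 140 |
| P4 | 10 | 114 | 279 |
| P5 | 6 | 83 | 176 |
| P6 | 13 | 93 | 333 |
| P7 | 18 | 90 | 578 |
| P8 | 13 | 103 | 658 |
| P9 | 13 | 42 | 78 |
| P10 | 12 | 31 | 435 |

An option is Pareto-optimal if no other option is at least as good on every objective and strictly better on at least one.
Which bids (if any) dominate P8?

P3: crew size 13≤13, duration 48≤103, price 140≤658 — dominates P8.
P5: crew size 6≤13, duration 83≤103, price 176≤658 — dominates P8.
P6: crew size 13≤13, duration 93≤103, price 333≤658 — dominates P8.
P9: crew size 13≤13, duration 42≤103, price 78≤658 — dominates P8.
P10: crew size 12≤13, duration 31≤103, price 435≤658 — dominates P8.
Others (P1, P2, P4, P7) are each worse than P8 on at least one objective.

P3, P5, P6, P9, P10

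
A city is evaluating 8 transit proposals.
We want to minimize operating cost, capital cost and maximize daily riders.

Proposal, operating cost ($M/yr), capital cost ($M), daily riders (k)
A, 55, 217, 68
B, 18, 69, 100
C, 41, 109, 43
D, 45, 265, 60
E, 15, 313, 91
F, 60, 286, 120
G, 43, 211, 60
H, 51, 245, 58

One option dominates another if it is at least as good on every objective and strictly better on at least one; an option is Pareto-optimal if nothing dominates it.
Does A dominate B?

No

A vs B: A is worse on operating cost (55 vs 18), so it does not dominate B.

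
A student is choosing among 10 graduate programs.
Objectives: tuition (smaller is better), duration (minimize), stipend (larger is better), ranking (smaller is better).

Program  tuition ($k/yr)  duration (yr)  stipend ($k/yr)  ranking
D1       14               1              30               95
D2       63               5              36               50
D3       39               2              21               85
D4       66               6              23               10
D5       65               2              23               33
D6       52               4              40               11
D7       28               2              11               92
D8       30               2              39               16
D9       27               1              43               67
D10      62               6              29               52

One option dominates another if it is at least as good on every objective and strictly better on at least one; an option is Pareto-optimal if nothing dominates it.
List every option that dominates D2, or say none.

D6: tuition 52≤63, duration 4≤5, stipend 40≥36, ranking 11≤50 — dominates D2.
D8: tuition 30≤63, duration 2≤5, stipend 39≥36, ranking 16≤50 — dominates D2.
Others (D1, D3, D4, D5, D7, D9, D10) are each worse than D2 on at least one objective.

D6, D8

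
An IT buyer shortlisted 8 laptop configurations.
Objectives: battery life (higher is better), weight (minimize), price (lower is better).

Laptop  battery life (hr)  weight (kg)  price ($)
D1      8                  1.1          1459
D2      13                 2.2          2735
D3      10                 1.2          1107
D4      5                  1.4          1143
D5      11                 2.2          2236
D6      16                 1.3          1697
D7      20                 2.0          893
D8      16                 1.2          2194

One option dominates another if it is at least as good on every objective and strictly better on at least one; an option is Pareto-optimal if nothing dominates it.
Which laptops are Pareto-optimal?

D1, D3, D6, D7, D8

D1: not dominated (best weight).
D2: dominated by D6 (battery life 16≥13, weight 1.3≤2.2, price 1697≤2735).
D3: not dominated.
D4: dominated by D3 (battery life 10≥5, weight 1.2≤1.4, price 1107≤1143).
D5: dominated by D6 (battery life 16≥11, weight 1.3≤2.2, price 1697≤2236).
D6: not dominated.
D7: not dominated (best battery life).
D8: not dominated.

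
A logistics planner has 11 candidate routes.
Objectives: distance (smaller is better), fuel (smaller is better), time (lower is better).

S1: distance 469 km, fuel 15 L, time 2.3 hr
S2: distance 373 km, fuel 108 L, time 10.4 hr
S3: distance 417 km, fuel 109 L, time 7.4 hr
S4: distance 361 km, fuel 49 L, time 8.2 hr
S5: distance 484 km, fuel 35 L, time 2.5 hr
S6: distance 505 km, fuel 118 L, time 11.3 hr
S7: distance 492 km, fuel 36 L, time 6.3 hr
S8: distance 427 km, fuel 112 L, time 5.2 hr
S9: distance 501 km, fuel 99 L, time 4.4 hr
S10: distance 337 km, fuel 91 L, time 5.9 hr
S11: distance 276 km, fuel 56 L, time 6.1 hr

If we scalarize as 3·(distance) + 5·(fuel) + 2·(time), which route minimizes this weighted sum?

S11

S1: 3·469 + 5·15 + 2·2.3 = 1486.6
S2: 3·373 + 5·108 + 2·10.4 = 1679.8
S3: 3·417 + 5·109 + 2·7.4 = 1810.8
S4: 3·361 + 5·49 + 2·8.2 = 1344.4
S5: 3·484 + 5·35 + 2·2.5 = 1632.0
S6: 3·505 + 5·118 + 2·11.3 = 2127.6
S7: 3·492 + 5·36 + 2·6.3 = 1668.6
S8: 3·427 + 5·112 + 2·5.2 = 1851.4
S9: 3·501 + 5·99 + 2·4.4 = 2006.8
S10: 3·337 + 5·91 + 2·5.9 = 1477.8
S11: 3·276 + 5·56 + 2·6.1 = 1120.2
Lowest: S11 at 1120.2.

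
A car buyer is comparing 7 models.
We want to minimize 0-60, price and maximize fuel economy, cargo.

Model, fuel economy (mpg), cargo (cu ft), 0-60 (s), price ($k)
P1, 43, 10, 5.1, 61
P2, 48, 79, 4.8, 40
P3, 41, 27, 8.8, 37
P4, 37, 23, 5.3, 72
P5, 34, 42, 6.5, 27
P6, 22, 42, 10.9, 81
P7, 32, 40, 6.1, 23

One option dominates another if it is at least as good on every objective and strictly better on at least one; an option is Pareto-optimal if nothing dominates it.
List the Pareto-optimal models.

P2, P3, P5, P7

P1: dominated by P2 (fuel economy 48≥43, cargo 79≥10, 0-60 4.8≤5.1, price 40≤61).
P2: not dominated (best fuel economy).
P3: not dominated.
P4: dominated by P2 (fuel economy 48≥37, cargo 79≥23, 0-60 4.8≤5.3, price 40≤72).
P5: not dominated.
P6: dominated by P2 (fuel economy 48≥22, cargo 79≥42, 0-60 4.8≤10.9, price 40≤81).
P7: not dominated (best price).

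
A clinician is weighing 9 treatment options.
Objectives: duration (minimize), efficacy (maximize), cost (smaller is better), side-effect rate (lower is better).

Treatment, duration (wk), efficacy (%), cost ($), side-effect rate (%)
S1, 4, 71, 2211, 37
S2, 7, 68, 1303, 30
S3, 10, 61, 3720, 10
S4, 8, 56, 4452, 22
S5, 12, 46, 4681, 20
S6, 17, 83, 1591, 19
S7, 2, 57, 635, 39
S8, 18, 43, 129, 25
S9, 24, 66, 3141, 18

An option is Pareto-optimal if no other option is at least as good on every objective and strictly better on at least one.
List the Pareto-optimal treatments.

S1: not dominated.
S2: not dominated.
S3: not dominated (best side-effect rate).
S4: not dominated.
S5: dominated by S3 (duration 10≤12, efficacy 61≥46, cost 3720≤4681, side-effect rate 10≤20).
S6: not dominated (best efficacy).
S7: not dominated (best duration).
S8: not dominated (best cost).
S9: not dominated.

S1, S2, S3, S4, S6, S7, S8, S9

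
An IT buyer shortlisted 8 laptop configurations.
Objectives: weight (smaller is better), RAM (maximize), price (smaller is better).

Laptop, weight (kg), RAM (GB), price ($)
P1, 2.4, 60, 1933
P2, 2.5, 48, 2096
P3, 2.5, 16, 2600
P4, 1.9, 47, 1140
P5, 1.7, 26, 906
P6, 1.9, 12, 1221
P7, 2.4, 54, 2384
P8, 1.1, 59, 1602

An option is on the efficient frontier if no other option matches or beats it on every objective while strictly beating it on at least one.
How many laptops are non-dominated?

P1: not dominated (best RAM).
P2: dominated by P1 (weight 2.4≤2.5, RAM 60≥48, price 1933≤2096).
P3: dominated by P1 (weight 2.4≤2.5, RAM 60≥16, price 1933≤2600).
P4: not dominated.
P5: not dominated (best price).
P6: dominated by P4 (weight 1.9≤1.9, RAM 47≥12, price 1140≤1221).
P7: dominated by P1 (weight 2.4≤2.4, RAM 60≥54, price 1933≤2384).
P8: not dominated (best weight).
Pareto-optimal: P1, P4, P5, P8 → 4.

4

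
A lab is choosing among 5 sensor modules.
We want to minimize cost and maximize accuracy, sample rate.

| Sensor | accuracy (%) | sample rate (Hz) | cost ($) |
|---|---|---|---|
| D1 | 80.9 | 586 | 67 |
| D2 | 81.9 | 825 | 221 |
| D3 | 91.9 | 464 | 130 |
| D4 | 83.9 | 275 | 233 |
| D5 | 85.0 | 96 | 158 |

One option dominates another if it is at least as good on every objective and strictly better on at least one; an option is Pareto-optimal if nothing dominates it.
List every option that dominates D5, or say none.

D3

D3: accuracy 91.9≥85.0, sample rate 464≥96, cost 130≤158 — dominates D5.
Others (D1, D2, D4) are each worse than D5 on at least one objective.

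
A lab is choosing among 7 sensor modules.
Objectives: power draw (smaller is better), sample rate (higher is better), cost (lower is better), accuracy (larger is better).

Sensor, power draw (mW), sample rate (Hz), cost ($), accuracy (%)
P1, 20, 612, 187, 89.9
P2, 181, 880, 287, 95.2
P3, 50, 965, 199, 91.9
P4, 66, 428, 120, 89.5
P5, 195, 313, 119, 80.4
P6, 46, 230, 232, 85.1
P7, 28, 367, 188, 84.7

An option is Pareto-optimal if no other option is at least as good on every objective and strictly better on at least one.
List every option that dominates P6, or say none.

P1

P1: power draw 20≤46, sample rate 612≥230, cost 187≤232, accuracy 89.9≥85.1 — dominates P6.
Others (P2, P3, P4, P5, P7) are each worse than P6 on at least one objective.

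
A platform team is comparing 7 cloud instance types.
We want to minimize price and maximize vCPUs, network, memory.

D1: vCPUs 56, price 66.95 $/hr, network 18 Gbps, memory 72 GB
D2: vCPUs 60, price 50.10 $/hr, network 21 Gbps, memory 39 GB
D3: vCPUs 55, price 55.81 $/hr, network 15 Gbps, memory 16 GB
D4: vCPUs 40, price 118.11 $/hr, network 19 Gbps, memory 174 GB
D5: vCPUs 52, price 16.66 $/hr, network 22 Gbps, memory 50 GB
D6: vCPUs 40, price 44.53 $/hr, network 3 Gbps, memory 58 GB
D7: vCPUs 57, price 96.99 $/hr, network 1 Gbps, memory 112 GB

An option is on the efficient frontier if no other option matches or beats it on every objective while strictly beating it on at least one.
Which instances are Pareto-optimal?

D1, D2, D4, D5, D6, D7

D1: not dominated.
D2: not dominated (best vCPUs).
D3: dominated by D2 (vCPUs 60≥55, price 50.10≤55.81, network 21≥15, memory 39≥16).
D4: not dominated (best memory).
D5: not dominated (best price).
D6: not dominated.
D7: not dominated.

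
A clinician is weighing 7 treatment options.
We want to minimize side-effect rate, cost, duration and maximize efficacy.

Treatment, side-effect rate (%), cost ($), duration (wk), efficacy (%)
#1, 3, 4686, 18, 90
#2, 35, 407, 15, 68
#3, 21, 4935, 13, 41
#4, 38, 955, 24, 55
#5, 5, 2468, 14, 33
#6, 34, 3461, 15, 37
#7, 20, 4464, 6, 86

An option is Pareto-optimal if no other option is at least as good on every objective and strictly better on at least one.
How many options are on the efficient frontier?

#1: not dominated (best side-effect rate).
#2: not dominated (best cost).
#3: dominated by #7 (side-effect rate 20≤21, cost 4464≤4935, duration 6≤13, efficacy 86≥41).
#4: dominated by #2 (side-effect rate 35≤38, cost 407≤955, duration 15≤24, efficacy 68≥55).
#5: not dominated.
#6: not dominated.
#7: not dominated (best duration).
Pareto-optimal: #1, #2, #5, #6, #7 → 5.

5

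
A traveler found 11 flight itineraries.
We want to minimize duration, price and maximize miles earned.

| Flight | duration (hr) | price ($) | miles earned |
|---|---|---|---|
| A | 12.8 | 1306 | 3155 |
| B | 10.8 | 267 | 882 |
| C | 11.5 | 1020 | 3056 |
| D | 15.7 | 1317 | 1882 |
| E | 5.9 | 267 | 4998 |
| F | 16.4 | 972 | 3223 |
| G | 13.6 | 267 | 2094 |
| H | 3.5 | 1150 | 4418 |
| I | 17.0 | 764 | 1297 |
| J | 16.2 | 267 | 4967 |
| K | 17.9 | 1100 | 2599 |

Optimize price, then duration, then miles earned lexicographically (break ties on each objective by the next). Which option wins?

First minimize price: best is 267, kept {B, E, G, J}.
Then minimize duration: best is 5.9, kept {E}.

E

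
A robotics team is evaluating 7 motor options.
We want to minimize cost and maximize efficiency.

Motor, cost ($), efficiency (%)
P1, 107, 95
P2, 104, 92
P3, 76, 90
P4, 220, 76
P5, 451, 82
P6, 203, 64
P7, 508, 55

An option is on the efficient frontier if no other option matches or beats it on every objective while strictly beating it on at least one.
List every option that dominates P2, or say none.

P1: worse on cost (107 vs 104).
P3: worse on efficiency (90 vs 92).
P4: worse on cost (220 vs 104).
P5: worse on cost (451 vs 104).
P6: worse on cost (203 vs 104).
P7: worse on cost (508 vs 104).
No option dominates P2.

none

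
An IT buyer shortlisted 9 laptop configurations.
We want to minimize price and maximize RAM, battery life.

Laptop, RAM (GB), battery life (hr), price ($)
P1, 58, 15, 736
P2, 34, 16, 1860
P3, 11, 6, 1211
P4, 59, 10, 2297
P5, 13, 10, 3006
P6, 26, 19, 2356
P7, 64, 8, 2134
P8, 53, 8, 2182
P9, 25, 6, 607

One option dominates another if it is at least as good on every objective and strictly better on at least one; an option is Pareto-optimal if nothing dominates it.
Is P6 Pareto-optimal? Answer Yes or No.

Yes

P1: worse on battery life (15 vs 19).
P2: worse on battery life (16 vs 19).
P3: worse on RAM (11 vs 26).
P4: worse on battery life (10 vs 19).
P5: worse on RAM (13 vs 26).
P7: worse on battery life (8 vs 19).
P8: worse on battery life (8 vs 19).
P9: worse on RAM (25 vs 26).
No option is at least as good as P6 on every objective and strictly better on one.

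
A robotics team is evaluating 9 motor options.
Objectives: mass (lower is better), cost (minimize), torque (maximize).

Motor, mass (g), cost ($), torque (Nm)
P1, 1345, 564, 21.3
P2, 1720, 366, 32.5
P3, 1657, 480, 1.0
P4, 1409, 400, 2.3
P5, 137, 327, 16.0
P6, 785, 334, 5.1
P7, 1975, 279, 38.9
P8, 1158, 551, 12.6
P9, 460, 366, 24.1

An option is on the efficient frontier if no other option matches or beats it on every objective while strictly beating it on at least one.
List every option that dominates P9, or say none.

P1: worse on mass (1345 vs 460).
P2: worse on mass (1720 vs 460).
P3: worse on mass (1657 vs 460).
P4: worse on mass (1409 vs 460).
P5: worse on torque (16.0 vs 24.1).
P6: worse on mass (785 vs 460).
P7: worse on mass (1975 vs 460).
P8: worse on mass (1158 vs 460).
No option dominates P9.

none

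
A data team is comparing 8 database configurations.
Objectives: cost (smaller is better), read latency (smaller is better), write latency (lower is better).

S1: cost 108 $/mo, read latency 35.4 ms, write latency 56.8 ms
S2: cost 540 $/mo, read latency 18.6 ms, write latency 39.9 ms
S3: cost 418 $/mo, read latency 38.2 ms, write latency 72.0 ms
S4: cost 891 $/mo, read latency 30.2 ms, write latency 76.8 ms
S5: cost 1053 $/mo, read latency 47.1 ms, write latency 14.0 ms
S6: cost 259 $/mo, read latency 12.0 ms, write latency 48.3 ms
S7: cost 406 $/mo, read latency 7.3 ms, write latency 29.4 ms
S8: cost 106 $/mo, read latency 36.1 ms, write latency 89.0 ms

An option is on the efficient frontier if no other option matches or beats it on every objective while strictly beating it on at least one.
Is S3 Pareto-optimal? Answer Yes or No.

No

S1 vs S3: cost 108≤418, read latency 35.4≤38.2, write latency 56.8≤72.0 — S1 is at least as good on every objective and strictly better on at least one, so S1 dominates S3.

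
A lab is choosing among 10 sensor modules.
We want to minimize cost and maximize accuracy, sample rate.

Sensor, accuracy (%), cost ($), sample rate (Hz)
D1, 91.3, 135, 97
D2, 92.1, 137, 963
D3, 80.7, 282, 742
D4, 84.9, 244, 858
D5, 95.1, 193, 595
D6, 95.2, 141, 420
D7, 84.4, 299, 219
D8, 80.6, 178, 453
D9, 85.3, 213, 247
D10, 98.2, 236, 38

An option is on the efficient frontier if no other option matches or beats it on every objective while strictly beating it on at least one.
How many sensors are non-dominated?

D1: not dominated (best cost).
D2: not dominated (best sample rate).
D3: dominated by D2 (accuracy 92.1≥80.7, cost 137≤282, sample rate 963≥742).
D4: dominated by D2 (accuracy 92.1≥84.9, cost 137≤244, sample rate 963≥858).
D5: not dominated.
D6: not dominated.
D7: dominated by D2 (accuracy 92.1≥84.4, cost 137≤299, sample rate 963≥219).
D8: dominated by D2 (accuracy 92.1≥80.6, cost 137≤178, sample rate 963≥453).
D9: dominated by D2 (accuracy 92.1≥85.3, cost 137≤213, sample rate 963≥247).
D10: not dominated (best accuracy).
Pareto-optimal: D1, D2, D5, D6, D10 → 5.

5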